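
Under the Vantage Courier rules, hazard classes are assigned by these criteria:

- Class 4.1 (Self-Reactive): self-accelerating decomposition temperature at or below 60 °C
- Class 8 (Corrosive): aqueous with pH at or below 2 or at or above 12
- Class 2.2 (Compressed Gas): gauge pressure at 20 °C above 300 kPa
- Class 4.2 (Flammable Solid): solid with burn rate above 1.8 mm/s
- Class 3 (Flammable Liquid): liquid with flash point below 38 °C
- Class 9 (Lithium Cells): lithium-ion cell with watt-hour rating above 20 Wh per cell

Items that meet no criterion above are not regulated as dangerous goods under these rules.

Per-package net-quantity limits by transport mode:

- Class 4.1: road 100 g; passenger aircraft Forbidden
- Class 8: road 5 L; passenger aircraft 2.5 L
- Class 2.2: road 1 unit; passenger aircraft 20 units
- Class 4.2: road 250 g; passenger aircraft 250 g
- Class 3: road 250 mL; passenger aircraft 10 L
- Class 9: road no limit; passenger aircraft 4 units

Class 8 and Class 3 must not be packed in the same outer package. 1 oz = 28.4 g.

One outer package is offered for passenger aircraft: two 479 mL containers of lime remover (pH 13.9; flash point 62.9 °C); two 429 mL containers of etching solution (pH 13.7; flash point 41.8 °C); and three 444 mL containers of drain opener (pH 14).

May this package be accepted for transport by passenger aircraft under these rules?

No

pH 13.9 meets the Class 8 criterion (Corrosive), so the lime remover is Class 8.
The etching solution has pH 13.7, which is ≥ 12, so it is Class 8 (Corrosive).
With pH 14 (≥ 12), the drain opener falls in Class 8.
Total Class 8: (two 479 mL containers = 958 mL) + (two 429 mL containers = 858 mL) + (three 444 mL containers = 1.332 L) = 3.148 L.
3.148 L exceeds the passenger aircraft limit of 2.5 L for Class 8.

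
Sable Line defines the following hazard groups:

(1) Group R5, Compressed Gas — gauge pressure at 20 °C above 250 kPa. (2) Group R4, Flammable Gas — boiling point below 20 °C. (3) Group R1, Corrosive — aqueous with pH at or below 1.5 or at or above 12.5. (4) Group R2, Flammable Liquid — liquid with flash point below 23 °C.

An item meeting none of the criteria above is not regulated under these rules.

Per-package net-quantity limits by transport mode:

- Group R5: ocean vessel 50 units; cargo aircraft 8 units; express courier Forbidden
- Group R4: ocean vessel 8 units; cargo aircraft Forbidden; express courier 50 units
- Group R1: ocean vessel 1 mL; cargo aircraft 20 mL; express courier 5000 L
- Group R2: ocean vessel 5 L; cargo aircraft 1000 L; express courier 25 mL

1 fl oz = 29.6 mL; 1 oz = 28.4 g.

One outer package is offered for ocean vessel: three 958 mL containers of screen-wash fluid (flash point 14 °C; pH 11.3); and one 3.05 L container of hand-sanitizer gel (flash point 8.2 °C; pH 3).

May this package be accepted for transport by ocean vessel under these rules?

No

With flash point 14 °C (< 23 °C), the screen-wash fluid falls in Group R2.
Flash point 8.2 °C meets the Group R2 criterion (Flammable Liquid), so the hand-sanitizer gel is Group R2.
Group R2 net quantity: (three 958 mL containers = 2.874 L) + 3.05 L = 5.924 L.
That exceeds the Group R2 ocean vessel limit of 5 L.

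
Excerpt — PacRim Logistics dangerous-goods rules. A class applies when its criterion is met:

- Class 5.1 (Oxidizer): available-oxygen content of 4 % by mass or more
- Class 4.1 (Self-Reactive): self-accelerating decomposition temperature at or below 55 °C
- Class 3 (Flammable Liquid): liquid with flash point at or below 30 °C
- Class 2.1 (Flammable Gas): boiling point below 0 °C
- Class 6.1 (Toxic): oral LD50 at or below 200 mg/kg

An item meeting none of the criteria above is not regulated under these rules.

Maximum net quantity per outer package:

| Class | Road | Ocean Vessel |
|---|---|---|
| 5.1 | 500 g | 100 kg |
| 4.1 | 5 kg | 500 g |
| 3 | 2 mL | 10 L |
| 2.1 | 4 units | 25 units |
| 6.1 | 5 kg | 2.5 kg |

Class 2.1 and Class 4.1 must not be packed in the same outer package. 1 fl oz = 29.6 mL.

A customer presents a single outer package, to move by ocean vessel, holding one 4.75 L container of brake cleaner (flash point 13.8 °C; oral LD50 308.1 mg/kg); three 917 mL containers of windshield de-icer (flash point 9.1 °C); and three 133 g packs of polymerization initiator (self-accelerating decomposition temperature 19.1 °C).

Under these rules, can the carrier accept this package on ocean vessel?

With flash point 13.8 °C (≤ 30 °C), the brake cleaner falls in Class 3.
With flash point 9.1 °C (≤ 30 °C), the windshield de-icer falls in Class 3.
With self-accelerating decomposition temperature 19.1 °C (≤ 55 °C), the polymerization initiator falls in Class 4.1.
Class 3 net quantity: 4.75 L + (three 917 mL containers = 2.751 L) = 7.501 L.
That is within the Class 3 ocean vessel limit of 10 L.
Class 4.1 quantity: three 133 g packs = 399 g.
399 g is within the ocean vessel limit of 500 g for Class 4.1.
The segregation rule (Class 2.1 with Class 4.1) does not apply to Class 3 with Class 4.1.
Every hazard class is within its ocean vessel limit and no segregation rule is violated.

Yes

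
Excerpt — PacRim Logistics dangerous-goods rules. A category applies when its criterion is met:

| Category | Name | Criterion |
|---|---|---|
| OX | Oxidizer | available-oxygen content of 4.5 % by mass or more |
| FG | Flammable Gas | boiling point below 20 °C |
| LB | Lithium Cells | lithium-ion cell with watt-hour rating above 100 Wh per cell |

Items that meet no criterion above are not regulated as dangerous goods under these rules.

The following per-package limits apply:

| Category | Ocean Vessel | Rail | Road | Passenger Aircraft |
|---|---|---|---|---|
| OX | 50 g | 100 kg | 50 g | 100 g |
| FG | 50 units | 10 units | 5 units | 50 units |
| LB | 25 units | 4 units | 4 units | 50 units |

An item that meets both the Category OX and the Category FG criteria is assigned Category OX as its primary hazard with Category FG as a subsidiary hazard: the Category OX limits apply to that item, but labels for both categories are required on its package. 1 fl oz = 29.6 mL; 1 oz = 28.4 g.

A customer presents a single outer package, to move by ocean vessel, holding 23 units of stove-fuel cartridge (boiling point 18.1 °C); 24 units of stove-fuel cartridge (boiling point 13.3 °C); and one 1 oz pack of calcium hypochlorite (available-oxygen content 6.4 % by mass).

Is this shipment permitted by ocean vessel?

Yes

Boiling point 18.1 °C meets the Category FG criterion (Flammable Gas), so the stove-fuel cartridge is Category FG.
Boiling point 13.3 °C meets the Category FG criterion (Flammable Gas), so the stove-fuel cartridge is Category FG.
Calcium hypochlorite: available-oxygen content 6.4 % by mass ≥ 4.5 % by mass → Category OX (Oxidizer).
Category FG net quantity: 23 units + 24 units = 47 units.
47 units ≤ 50 units (ocean vessel limit, Category FG) — within limit.
Category OX quantity: one 1 oz pack = 28.4 g.
That is within the Category OX ocean vessel limit of 50 g.
Every hazard category is within its ocean vessel limit and no segregation rule is violated.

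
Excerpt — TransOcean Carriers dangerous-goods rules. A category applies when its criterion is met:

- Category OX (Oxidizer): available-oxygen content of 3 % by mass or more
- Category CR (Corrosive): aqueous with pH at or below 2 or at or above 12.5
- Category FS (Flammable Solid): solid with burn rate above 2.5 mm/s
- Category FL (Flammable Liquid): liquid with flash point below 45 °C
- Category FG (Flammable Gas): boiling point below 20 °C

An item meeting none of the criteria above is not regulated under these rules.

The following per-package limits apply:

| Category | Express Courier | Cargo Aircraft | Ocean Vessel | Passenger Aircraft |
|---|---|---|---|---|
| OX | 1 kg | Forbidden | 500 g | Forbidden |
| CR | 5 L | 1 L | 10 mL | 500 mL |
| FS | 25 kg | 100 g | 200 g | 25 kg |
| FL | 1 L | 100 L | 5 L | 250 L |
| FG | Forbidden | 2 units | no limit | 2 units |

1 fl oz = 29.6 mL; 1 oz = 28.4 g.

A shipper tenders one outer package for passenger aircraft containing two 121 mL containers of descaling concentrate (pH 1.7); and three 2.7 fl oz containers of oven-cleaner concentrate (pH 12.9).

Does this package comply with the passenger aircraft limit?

pH 1.7 meets the Category CR criterion (Corrosive), so the descaling concentrate is Category CR.
The oven-cleaner concentrate has pH 12.9, which is ≥ 12.5, so it is Category CR (Corrosive).
Total Category CR: (two 121 mL containers = 242 mL) + (three 2.7 fl oz containers = 239.76 mL) = 481.76 mL.
That is within the Category CR passenger aircraft limit of 500 mL.

Yes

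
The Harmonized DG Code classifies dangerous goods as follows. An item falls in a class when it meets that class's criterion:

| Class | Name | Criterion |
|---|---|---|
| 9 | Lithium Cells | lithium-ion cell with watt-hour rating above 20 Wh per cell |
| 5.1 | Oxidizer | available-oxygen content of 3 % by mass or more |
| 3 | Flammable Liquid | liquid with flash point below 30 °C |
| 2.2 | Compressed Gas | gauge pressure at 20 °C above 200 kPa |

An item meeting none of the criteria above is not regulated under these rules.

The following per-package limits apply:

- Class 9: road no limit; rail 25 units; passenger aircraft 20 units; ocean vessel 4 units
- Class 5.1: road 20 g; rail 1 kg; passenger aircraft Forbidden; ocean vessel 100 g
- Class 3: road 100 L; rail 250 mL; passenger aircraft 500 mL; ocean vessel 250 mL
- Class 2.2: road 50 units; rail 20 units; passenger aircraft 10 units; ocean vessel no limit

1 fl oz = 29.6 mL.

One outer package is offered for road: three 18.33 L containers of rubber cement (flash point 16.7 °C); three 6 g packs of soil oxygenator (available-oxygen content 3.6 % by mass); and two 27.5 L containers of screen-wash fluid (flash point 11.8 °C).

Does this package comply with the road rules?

No

Flash point 16.7 °C meets the Class 3 criterion (Flammable Liquid), so the rubber cement is Class 3.
Available-oxygen content 3.6 % by mass meets the Class 5.1 criterion (Oxidizer), so the soil oxygenator is Class 5.1.
The screen-wash fluid has flash point 11.8 °C, which is < 30 °C, so it is Class 3 (Flammable Liquid).
Class 5.1 quantity: three 6 g packs = 18 g.
18 g ≤ 20 g (road limit, Class 5.1) — within limit.
Total Class 3: (three 18.33 L containers = 54.99 L) + (two 27.5 L containers = 55 L) = 109.99 L.
109.99 L exceeds the road limit of 100 L for Class 3.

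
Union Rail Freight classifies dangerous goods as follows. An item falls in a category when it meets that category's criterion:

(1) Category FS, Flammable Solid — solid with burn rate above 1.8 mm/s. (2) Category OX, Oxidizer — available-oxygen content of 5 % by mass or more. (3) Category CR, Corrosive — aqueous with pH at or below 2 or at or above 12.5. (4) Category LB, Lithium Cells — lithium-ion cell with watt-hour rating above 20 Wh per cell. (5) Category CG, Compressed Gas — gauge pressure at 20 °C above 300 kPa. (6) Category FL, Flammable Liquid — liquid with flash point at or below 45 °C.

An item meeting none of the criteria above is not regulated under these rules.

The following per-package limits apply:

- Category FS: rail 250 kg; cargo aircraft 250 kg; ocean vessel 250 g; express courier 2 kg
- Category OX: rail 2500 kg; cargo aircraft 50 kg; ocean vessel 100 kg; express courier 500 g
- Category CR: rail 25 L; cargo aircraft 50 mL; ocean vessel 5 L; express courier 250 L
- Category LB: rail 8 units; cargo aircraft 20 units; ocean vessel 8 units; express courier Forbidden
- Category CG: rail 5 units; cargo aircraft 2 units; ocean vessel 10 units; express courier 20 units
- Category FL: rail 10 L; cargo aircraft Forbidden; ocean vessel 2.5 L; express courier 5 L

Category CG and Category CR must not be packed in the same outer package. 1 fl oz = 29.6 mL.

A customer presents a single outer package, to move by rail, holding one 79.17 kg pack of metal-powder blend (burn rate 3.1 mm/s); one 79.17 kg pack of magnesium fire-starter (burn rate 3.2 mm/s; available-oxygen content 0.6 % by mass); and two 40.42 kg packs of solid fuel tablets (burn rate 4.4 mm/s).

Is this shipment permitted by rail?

The metal-powder blend has burn rate 3.1 mm/s, which is > 1.8 mm/s, so it is Category FS (Flammable Solid).
Burn rate 3.2 mm/s meets the Category FS criterion (Flammable Solid), so the magnesium fire-starter is Category FS.
The solid fuel tablets have burn rate 4.4 mm/s, which is > 1.8 mm/s, so they are Category FS (Flammable Solid).
Category FS net quantity: 79.17 kg + 79.17 kg + (two 40.42 kg packs = 80.84 kg) = 239.18 kg.
That is within the Category FS rail limit of 250 kg.

Yes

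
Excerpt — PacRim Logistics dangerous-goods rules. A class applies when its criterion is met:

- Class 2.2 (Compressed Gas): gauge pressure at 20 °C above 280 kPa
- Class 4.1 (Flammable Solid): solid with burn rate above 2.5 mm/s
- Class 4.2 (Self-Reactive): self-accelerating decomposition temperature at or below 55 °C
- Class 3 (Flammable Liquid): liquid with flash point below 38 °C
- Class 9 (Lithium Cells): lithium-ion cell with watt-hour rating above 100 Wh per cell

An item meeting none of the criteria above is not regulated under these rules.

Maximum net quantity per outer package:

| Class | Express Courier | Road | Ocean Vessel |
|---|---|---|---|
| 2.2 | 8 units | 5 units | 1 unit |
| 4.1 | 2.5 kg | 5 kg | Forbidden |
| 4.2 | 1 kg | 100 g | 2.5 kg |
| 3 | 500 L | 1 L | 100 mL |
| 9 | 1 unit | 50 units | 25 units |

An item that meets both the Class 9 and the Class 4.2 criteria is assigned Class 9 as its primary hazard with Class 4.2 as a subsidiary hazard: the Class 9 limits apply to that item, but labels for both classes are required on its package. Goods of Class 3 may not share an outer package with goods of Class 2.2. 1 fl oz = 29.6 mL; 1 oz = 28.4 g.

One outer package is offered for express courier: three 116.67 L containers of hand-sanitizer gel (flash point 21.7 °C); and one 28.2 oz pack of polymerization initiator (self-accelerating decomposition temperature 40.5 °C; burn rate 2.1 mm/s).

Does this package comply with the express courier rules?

Flash point 21.7 °C meets the Class 3 criterion (Flammable Liquid), so the hand-sanitizer gel is Class 3.
The polymerization initiator has self-accelerating decomposition temperature 40.5 °C, which is ≤ 55 °C, so it is Class 4.2 (Self-Reactive).
Class 3 quantity: three 116.67 L containers = 350.01 L.
350.01 L is within the express courier limit of 500 L for Class 3.
Class 4.2 quantity: one 28.2 oz pack = 800.88 g.
800.88 g is within the express courier limit of 1 kg for Class 4.2.
The segregation rule (Class 3 with Class 2.2) does not apply to Class 3 with Class 4.2.
Every hazard class is within its express courier limit and no segregation rule is violated.

Yes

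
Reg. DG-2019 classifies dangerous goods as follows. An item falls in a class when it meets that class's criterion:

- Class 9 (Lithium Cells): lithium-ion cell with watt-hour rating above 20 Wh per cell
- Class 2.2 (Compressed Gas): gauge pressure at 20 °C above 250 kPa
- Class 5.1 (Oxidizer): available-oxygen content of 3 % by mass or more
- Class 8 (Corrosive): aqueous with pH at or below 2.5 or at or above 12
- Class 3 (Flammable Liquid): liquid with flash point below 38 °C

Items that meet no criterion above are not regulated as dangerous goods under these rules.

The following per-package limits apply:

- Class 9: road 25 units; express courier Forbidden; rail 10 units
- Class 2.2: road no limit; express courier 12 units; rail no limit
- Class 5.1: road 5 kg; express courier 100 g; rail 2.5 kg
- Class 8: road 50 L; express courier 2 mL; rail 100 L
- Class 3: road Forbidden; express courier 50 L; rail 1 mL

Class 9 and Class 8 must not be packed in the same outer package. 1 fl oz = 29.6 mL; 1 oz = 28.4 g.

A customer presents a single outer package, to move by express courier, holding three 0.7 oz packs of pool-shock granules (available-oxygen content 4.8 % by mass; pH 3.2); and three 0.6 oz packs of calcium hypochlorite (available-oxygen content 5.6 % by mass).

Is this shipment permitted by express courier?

Available-oxygen content 4.8 % by mass meets the Class 5.1 criterion (Oxidizer), so the pool-shock granules are Class 5.1.
The calcium hypochlorite has available-oxygen content 5.6 % by mass, which is ≥ 3 % by mass, so it is Class 5.1 (Oxidizer).
Class 5.1 net quantity: (three 0.7 oz packs = 59.64 g) + (three 0.6 oz packs = 51.12 g) = 110.76 g.
That exceeds the Class 5.1 express courier limit of 100 g.

No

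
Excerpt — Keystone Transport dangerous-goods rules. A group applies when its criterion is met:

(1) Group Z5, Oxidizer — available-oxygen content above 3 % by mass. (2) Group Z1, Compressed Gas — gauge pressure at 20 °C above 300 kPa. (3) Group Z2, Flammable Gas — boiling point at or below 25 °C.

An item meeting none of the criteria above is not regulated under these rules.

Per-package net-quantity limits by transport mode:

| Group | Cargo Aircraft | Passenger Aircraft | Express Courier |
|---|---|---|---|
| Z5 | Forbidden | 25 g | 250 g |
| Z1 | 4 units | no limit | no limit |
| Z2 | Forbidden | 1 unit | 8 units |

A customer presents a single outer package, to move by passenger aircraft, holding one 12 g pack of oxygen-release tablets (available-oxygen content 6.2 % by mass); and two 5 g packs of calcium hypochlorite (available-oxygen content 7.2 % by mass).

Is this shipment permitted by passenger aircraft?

Yes

Available-oxygen content 6.2 % by mass meets the Group Z5 criterion (Oxidizer), so the oxygen-release tablets are Group Z5.
With available-oxygen content 7.2 % by mass (> 3 % by mass), the calcium hypochlorite falls in Group Z5.
Group Z5 net quantity: 12 g + (two 5 g packs = 10 g) = 22 g.
22 g ≤ 25 g (passenger aircraft limit, Group Z5) — within limit.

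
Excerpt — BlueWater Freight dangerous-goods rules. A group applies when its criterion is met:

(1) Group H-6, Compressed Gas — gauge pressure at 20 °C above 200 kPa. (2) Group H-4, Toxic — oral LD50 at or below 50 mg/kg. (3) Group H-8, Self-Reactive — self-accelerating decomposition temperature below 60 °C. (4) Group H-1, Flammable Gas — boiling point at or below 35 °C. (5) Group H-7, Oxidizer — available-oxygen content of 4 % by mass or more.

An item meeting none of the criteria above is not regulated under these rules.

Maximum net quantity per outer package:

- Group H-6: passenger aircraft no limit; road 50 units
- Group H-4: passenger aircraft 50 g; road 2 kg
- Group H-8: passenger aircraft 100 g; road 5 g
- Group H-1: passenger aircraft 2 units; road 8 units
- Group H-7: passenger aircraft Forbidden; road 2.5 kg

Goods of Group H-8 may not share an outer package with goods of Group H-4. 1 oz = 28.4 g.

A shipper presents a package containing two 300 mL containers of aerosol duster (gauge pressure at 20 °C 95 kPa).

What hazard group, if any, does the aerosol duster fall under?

Not regulated

gauge pressure at 20 °C 95 kPa is not above 200 kPa, so Group H-6 does not apply.
No criterion is met, so the item is not regulated.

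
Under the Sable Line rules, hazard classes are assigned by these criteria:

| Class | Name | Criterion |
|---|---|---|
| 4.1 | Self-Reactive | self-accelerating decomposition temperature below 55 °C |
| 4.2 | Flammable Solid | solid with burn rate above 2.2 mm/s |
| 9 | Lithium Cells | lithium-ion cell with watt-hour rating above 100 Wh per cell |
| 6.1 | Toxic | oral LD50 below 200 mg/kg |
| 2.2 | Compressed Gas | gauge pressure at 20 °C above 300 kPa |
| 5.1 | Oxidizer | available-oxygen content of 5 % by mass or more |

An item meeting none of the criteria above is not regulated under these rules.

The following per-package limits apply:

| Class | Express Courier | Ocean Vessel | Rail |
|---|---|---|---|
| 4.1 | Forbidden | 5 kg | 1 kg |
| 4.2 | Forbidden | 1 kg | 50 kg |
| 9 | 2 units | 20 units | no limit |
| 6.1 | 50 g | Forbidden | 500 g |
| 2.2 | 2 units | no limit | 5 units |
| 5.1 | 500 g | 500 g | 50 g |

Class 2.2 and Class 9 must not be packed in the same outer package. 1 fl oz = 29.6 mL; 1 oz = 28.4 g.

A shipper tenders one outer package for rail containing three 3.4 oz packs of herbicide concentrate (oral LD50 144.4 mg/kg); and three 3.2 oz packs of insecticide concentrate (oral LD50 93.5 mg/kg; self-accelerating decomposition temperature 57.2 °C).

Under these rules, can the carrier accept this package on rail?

The herbicide concentrate has oral LD50 144.4 mg/kg, which is < 200 mg/kg, so it is Class 6.1 (Toxic).
Insecticide concentrate: oral LD50 93.5 mg/kg < 200 mg/kg → Class 6.1 (Toxic).
Class 6.1 net quantity: (three 3.4 oz packs = 289.68 g) + (three 3.2 oz packs = 272.64 g) = 562.32 g.
562.32 g > 500 g (rail limit, Class 6.1) — over the limit.

No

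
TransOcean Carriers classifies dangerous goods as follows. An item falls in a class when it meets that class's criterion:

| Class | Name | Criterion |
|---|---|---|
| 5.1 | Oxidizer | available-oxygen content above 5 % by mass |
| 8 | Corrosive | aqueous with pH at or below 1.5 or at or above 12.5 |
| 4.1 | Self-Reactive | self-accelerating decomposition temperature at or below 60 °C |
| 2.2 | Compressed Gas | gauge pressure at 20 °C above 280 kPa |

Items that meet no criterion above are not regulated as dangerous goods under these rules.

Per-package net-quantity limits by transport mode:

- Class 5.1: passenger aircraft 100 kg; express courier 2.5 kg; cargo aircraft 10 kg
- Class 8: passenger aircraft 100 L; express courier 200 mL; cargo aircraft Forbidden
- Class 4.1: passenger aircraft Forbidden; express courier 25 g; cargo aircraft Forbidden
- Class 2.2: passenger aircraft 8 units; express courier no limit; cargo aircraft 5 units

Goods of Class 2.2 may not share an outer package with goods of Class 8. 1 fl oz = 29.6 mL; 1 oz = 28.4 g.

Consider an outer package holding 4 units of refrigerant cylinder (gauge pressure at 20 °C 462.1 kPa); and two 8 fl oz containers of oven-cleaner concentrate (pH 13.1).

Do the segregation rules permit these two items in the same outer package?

With gauge pressure at 20 °C 462.1 kPa (> 280 kPa), the refrigerant cylinder falls in Class 2.2.
Oven-cleaner concentrate: pH 13.1 ≥ 12.5 → Class 8 (Corrosive).
Class 2.2 and Class 8 may not share an outer package.

No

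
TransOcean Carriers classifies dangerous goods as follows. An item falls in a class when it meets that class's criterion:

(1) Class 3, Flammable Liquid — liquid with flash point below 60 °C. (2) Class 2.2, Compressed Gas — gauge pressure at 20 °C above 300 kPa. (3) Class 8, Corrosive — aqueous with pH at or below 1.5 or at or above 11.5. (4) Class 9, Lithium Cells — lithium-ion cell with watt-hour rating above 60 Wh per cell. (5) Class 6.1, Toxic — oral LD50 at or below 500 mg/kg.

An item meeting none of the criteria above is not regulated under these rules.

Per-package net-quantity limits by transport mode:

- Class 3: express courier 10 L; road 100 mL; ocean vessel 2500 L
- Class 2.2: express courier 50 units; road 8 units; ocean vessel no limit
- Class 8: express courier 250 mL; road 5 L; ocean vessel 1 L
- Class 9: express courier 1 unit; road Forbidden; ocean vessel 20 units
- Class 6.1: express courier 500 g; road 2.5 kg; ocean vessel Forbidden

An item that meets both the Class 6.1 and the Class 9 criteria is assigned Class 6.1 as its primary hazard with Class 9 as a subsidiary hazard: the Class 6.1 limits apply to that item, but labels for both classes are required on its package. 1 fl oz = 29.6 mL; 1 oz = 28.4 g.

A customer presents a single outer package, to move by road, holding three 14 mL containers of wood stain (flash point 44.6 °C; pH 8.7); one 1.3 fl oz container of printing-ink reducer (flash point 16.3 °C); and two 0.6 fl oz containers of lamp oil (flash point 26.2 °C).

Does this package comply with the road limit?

No

Flash point 44.6 °C meets the Class 3 criterion (Flammable Liquid), so the wood stain is Class 3.
With flash point 16.3 °C (< 60 °C), the printing-ink reducer falls in Class 3.
Lamp oil: flash point 26.2 °C < 60 °C → Class 3 (Flammable Liquid).
Class 3 net quantity: (three 14 mL containers = 42 mL) + (one 1.3 fl oz container = 38.48 mL) + (two 0.6 fl oz containers = 35.52 mL) = 116 mL.
116 mL > 100 mL (road limit, Class 3) — over the limit.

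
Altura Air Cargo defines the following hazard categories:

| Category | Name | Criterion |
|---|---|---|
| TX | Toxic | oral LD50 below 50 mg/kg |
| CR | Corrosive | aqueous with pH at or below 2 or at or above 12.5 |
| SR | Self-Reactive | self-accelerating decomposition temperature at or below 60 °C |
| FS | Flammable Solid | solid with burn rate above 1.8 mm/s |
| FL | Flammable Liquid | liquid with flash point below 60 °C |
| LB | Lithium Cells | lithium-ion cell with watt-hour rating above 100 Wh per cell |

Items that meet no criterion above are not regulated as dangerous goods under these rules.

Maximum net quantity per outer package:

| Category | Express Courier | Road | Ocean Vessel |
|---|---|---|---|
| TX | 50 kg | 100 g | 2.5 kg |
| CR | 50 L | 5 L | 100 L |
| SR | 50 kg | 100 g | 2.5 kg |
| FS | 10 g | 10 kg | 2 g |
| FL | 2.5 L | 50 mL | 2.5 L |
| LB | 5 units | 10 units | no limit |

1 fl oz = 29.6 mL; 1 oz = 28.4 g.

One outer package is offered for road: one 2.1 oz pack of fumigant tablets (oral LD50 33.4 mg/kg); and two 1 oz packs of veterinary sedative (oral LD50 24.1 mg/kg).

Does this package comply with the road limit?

No

Fumigant tablets: oral LD50 33.4 mg/kg < 50 mg/kg → Category TX (Toxic).
Oral LD50 24.1 mg/kg meets the Category TX criterion (Toxic), so the veterinary sedative is Category TX.
Total Category TX: (one 2.1 oz pack = 59.64 g) + (two 1 oz packs = 56.8 g) = 116.44 g.
116.44 g exceeds the road limit of 100 g for Category TX.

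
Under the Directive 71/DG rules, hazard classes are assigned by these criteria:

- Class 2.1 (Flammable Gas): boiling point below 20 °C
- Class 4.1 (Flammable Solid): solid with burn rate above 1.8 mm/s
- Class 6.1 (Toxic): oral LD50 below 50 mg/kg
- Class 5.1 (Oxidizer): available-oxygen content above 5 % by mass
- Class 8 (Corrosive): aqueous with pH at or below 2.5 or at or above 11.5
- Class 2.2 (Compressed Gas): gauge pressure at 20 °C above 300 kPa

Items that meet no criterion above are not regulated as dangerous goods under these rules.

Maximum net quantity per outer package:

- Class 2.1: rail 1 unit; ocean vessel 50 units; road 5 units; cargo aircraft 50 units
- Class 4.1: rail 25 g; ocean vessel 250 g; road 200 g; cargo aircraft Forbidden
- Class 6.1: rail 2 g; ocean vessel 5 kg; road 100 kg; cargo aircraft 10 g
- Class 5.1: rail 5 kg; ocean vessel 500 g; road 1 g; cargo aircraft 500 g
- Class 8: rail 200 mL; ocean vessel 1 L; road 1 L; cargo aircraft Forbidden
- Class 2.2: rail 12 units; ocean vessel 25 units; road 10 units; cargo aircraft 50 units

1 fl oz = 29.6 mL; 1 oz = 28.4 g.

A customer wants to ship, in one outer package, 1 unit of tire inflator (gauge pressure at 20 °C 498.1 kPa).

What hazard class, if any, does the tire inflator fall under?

Class 2.2

Tire inflator: gauge pressure at 20 °C 498.1 kPa > 300 kPa → Class 2.2 (Compressed Gas).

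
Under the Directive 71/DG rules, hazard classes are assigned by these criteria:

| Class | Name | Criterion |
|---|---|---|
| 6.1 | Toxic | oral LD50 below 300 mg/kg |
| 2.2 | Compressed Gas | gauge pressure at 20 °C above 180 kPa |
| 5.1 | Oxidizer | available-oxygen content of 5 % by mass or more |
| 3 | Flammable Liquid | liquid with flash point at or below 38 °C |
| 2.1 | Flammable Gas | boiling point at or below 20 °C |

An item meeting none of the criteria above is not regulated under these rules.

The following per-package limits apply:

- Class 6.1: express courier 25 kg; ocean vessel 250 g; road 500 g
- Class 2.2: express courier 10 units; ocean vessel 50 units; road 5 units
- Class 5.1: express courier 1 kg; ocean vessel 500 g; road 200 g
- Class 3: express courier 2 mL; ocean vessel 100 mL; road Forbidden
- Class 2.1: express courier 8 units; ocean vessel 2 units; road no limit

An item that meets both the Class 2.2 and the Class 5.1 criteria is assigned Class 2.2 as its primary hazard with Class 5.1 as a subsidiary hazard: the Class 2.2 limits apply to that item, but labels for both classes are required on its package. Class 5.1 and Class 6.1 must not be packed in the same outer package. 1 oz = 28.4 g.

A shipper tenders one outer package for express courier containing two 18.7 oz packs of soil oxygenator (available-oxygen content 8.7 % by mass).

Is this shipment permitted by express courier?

Soil oxygenator: available-oxygen content 8.7 % by mass ≥ 5 % by mass → Class 5.1 (Oxidizer).
Class 5.1 quantity: two 18.7 oz packs = 1062.16 g.
That exceeds the Class 5.1 express courier limit of 1 kg.

No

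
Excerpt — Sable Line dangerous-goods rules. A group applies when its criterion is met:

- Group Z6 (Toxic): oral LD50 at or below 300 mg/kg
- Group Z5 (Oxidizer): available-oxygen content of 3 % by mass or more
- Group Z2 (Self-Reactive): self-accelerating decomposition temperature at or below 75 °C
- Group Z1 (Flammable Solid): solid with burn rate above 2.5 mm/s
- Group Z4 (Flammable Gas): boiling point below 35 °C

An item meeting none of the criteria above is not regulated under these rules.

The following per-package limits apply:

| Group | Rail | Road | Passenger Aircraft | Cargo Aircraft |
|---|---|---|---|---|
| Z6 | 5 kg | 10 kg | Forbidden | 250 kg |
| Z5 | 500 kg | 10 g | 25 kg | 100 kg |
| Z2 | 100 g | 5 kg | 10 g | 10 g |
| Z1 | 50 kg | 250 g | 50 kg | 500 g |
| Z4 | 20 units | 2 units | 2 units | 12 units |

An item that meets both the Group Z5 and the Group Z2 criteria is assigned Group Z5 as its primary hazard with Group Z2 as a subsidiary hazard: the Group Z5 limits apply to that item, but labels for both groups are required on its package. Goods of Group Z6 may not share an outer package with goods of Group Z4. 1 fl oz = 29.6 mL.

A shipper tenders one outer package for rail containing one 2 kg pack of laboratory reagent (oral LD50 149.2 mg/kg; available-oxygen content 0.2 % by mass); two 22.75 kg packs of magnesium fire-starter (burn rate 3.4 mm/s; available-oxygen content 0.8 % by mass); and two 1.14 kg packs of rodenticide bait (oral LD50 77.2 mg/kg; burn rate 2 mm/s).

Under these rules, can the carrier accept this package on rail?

The laboratory reagent has oral LD50 149.2 mg/kg, which is ≤ 300 mg/kg, so it is Group Z6 (Toxic).
Burn rate 3.4 mm/s meets the Group Z1 criterion (Flammable Solid), so the magnesium fire-starter is Group Z1.
The rodenticide bait has oral LD50 77.2 mg/kg, which is ≤ 300 mg/kg, so it is Group Z6 (Toxic).
Group Z6 net quantity: 2 kg + (two 1.14 kg packs = 2.28 kg) = 4.28 kg.
4.28 kg ≤ 5 kg (rail limit, Group Z6) — within limit.
Group Z1 quantity: two 22.75 kg packs = 45.5 kg.
45.5 kg is within the rail limit of 50 kg for Group Z1.
The segregation rule (Group Z6 with Group Z4) does not apply to Group Z6 with Group Z1.
Every hazard group is within its rail limit and no segregation rule is violated.

Yes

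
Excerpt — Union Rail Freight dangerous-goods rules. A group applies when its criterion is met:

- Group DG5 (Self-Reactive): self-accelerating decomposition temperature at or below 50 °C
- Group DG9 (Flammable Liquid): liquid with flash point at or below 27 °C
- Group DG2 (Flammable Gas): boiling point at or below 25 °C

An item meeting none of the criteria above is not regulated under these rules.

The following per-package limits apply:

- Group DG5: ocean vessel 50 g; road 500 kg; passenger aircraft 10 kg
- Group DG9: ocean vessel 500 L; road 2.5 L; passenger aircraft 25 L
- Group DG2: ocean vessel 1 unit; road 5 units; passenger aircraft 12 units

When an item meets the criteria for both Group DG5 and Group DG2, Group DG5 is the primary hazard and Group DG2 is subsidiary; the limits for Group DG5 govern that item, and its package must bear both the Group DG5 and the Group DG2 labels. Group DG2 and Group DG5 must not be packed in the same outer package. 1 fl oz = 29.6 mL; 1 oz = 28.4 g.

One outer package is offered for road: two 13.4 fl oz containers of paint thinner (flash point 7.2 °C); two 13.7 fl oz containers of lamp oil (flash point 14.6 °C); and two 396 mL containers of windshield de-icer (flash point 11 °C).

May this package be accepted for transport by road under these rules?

Flash point 7.2 °C meets the Group DG9 criterion (Flammable Liquid), so the paint thinner is Group DG9.
The lamp oil has flash point 14.6 °C, which is ≤ 27 °C, so it is Group DG9 (Flammable Liquid).
With flash point 11 °C (≤ 27 °C), the windshield de-icer falls in Group DG9.
Group DG9 net quantity: (two 13.4 fl oz containers = 793.28 mL) + (two 13.7 fl oz containers = 811.04 mL) + (two 396 mL containers = 792 mL) = 2396.32 mL.
2396.32 mL ≤ 2.5 L (road limit, Group DG9) — within limit.

Yes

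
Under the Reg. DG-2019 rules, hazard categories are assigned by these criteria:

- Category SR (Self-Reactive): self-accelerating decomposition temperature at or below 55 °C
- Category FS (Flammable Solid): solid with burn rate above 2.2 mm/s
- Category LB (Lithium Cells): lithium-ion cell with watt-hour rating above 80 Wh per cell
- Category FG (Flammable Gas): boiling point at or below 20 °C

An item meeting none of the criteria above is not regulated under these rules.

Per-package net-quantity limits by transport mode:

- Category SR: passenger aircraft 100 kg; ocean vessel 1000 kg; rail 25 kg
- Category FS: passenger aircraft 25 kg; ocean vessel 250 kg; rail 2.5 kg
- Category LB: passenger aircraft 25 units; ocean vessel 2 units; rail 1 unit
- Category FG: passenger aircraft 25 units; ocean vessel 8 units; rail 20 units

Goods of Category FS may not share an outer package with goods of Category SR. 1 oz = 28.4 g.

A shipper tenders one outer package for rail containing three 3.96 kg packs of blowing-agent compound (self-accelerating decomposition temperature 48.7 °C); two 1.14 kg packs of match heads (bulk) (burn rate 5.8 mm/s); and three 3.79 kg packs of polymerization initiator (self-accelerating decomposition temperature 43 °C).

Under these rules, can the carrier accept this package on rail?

With self-accelerating decomposition temperature 48.7 °C (≤ 55 °C), the blowing-agent compound falls in Category SR.
With burn rate 5.8 mm/s (> 2.2 mm/s), the match heads (bulk) fall in Category FS.
With self-accelerating decomposition temperature 43 °C (≤ 55 °C), the polymerization initiator falls in Category SR.
Category FS quantity: two 1.14 kg packs = 2.28 kg.
2.28 kg is within the rail limit of 2.5 kg for Category FS.
Category SR net quantity: (three 3.96 kg packs = 11.88 kg) + (three 3.79 kg packs = 11.37 kg) = 23.25 kg.
That is within the Category SR rail limit of 25 kg.
Category FS and Category SR may not share an outer package.

No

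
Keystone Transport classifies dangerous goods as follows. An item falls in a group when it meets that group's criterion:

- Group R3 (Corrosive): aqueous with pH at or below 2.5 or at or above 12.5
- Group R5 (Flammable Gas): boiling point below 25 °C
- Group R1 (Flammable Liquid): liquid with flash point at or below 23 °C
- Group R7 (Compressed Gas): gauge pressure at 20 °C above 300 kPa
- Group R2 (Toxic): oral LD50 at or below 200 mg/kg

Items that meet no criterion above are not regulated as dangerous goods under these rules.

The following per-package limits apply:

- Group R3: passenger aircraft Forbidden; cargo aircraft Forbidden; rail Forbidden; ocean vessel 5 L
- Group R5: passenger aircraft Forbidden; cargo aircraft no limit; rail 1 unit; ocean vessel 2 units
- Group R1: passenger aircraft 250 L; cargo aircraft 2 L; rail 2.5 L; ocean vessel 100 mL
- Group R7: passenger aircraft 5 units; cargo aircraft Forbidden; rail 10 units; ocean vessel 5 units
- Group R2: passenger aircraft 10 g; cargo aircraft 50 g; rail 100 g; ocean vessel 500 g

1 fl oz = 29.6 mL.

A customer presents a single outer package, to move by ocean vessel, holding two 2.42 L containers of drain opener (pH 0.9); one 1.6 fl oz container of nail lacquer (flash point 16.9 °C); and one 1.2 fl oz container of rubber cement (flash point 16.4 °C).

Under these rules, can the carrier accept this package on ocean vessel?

Yes

pH 0.9 meets the Group R3 criterion (Corrosive), so the drain opener is Group R3.
Flash point 16.9 °C meets the Group R1 criterion (Flammable Liquid), so the nail lacquer is Group R1.
With flash point 16.4 °C (≤ 23 °C), the rubber cement falls in Group R1.
Total Group R1: (one 1.6 fl oz container = 47.36 mL) + (one 1.2 fl oz container = 35.52 mL) = 82.88 mL.
That is within the Group R1 ocean vessel limit of 100 mL.
Group R3 quantity: two 2.42 L containers = 4.84 L.
4.84 L is within the ocean vessel limit of 5 L for Group R3.
Every hazard group is within its ocean vessel limit and no segregation rule is violated.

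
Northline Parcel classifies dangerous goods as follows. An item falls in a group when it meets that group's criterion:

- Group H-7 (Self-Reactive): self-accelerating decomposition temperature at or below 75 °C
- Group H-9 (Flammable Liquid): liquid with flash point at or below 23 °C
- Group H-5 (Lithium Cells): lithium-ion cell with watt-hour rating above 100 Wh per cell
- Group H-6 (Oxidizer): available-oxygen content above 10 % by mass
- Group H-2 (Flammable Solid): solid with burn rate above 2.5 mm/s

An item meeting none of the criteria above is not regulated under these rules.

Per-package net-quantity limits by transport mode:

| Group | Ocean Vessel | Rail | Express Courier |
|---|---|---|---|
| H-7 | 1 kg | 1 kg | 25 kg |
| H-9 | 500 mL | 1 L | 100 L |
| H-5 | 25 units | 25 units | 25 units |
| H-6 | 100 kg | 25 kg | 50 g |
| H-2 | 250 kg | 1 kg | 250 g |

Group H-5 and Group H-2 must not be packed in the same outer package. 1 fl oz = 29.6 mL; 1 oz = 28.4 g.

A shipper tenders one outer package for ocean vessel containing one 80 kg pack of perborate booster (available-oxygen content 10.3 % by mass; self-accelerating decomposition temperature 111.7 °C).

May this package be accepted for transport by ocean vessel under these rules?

Yes

Available-oxygen content 10.3 % by mass meets the Group H-6 criterion (Oxidizer), so the perborate booster is Group H-6.
Group H-6 quantity: 80 kg.
80 kg ≤ 100 kg (ocean vessel limit, Group H-6) — within limit.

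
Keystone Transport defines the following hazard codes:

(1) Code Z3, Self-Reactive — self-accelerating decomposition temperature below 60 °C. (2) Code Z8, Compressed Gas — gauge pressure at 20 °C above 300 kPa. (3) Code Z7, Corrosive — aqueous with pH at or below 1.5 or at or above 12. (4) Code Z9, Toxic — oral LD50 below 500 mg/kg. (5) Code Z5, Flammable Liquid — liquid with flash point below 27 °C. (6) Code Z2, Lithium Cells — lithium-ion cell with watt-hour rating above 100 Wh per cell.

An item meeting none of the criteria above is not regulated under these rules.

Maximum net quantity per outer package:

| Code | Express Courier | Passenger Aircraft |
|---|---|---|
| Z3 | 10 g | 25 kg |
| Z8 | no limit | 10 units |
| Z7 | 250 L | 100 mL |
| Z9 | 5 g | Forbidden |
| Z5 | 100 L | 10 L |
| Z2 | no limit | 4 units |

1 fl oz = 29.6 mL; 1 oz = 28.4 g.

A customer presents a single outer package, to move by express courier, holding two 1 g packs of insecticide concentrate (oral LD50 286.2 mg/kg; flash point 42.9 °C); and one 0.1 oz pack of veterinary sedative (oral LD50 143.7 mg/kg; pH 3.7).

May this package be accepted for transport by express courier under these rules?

Insecticide concentrate: oral LD50 286.2 mg/kg < 500 mg/kg → Code Z9 (Toxic).
Veterinary sedative: oral LD50 143.7 mg/kg < 500 mg/kg → Code Z9 (Toxic).
Code Z9 net quantity: (two 1 g packs = 2 g) + (one 0.1 oz pack = 2.84 g) = 4.84 g.
That is within the Code Z9 express courier limit of 5 g.

Yes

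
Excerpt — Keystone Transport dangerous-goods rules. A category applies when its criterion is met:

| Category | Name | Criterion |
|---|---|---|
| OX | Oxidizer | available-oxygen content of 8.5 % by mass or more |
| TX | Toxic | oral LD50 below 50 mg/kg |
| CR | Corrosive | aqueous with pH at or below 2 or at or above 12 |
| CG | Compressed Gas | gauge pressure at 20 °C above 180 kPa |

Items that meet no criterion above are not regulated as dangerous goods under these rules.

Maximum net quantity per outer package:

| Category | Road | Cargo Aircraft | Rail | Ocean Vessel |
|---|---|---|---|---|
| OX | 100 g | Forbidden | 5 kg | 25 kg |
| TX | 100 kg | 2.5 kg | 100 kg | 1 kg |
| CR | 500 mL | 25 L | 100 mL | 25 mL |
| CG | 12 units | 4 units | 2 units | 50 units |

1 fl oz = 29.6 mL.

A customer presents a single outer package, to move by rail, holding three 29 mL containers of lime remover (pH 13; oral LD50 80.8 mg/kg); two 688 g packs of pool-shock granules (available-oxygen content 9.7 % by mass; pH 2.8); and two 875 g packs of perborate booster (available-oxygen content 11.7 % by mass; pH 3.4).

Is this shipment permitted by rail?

Yes

Lime remover: pH 13 ≥ 12 → Category CR (Corrosive).
With available-oxygen content 9.7 % by mass (≥ 8.5 % by mass), the pool-shock granules fall in Category OX.
The perborate booster has available-oxygen content 11.7 % by mass, which is ≥ 8.5 % by mass, so it is Category OX (Oxidizer).
Category OX net quantity: (two 688 g packs = 1.376 kg) + (two 875 g packs = 1.75 kg) = 3.126 kg.
3.126 kg is within the rail limit of 5 kg for Category OX.
Category CR quantity: three 29 mL containers = 87 mL.
That is within the Category CR rail limit of 100 mL.
Every hazard category is within its rail limit and no segregation rule is violated.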